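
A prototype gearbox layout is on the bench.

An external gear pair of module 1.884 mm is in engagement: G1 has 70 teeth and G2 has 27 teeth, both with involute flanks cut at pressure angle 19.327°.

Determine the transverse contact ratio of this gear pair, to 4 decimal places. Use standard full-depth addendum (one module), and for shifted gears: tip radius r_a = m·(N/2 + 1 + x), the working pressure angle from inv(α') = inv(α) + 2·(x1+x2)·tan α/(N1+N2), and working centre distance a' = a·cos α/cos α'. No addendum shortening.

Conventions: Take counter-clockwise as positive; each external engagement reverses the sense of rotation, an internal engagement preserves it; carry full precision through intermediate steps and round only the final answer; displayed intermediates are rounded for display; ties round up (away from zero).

1.7534

topology: single-mesh involute geometry — m = 1.884, 70T/27T pair
base radii: r_b1 = 62.223958, r_b2 = 24.000669
tip radii: r_a1 = 67.824000, r_a2 = 27.318000
no profile shift: α' = α, a' = a
action lengths: √(r_a1²−r_b1²) = 26.986554, √(r_a2²−r_b2²) = 13.047643
base pitch p_b = π·m·cos α = 5.585209
CR = (26.986554 + 13.047643 − 91.374000·sin 19.32700°)/5.585209 = 1.753406
contact ratio ≈ 1.7534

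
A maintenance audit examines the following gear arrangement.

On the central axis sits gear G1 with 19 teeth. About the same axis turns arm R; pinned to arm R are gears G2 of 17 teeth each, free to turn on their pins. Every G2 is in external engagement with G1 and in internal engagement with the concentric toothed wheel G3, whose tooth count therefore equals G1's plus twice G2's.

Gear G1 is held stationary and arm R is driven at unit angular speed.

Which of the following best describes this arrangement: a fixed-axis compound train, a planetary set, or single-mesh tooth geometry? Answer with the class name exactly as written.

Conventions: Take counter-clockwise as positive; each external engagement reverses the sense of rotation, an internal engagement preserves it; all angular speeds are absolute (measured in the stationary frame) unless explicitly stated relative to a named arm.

recognized (axles ride arm R): planetary set, 19/17/53 teeth
classification: planetary set

planetary set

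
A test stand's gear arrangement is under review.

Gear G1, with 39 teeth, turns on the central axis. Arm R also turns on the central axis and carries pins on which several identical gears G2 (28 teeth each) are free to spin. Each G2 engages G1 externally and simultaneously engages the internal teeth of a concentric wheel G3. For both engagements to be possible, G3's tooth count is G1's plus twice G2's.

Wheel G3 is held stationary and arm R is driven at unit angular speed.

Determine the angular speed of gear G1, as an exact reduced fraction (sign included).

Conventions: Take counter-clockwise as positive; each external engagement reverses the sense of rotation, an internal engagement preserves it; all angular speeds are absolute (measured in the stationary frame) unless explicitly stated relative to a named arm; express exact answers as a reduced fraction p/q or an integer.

topology: planetary set — G1 39T / G2 28T / G3 95T, arm = carrier (Willis)
ring teeth: 39 + 2·28 = 95
39(ω_sun−ω_arm) = −95(ω_ring−ω_arm),  ω_ring = 0, ω_arm = 1
ω_sun = 1 − (95/39)(0−1) = 134/39
exact speed ratio = 134/39

134/39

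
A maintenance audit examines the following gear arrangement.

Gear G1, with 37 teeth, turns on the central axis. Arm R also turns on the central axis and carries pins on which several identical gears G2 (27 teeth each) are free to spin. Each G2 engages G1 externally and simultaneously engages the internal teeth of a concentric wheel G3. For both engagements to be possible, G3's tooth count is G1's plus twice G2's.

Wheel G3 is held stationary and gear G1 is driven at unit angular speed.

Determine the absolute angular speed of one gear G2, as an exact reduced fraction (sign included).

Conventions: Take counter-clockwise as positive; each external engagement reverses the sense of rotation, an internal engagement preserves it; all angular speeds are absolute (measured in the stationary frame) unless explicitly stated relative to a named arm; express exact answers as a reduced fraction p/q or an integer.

topology: planetary set — G1 37T / G2 27T / G3 91T, arm = carrier (Willis)
ring teeth: 37 + 2·27 = 91
37(ω_sun−ω_arm) = −91(ω_ring−ω_arm),  ω_ring = 0, ω_sun = 1
37(1−ω_arm) = −91(0−ω_arm)  ⇒  128·ω_arm = 37  ⇒  ω_arm = 37/128
sun–planet mesh: 37·(1−37/128) = −27·(ω_p−ω_arm)  ⇒  ω_p−ω_arm = -3367/3456
ω_p = 37/128 − 3367/3456 = -37/54
exact speed ratio = -37/54

-37/54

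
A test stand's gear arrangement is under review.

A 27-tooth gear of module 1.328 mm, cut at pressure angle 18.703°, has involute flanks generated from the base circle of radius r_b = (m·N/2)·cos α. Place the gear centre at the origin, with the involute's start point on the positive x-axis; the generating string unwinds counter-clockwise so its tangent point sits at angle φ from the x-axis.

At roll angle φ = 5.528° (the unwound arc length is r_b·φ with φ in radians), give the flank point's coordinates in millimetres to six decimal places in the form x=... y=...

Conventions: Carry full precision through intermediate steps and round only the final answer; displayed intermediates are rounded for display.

x=17.060138 y=0.005079

recognized (one wheel, involute flank): single-mesh tooth geometry, m = 1.328, N = 27
pitch radius r_p = m·N/2 = 1.328·27/2 = 17.928000
base radius r_b = r_p·cos α = 17.928000·cos 18.703° = 16.981285
roll angle φ = 5.528° = 0.09648180 rad
x = r_b·(cos φ + φ·sin φ) = 17.060138
y = r_b·(sin φ − φ·cos φ) = 0.005079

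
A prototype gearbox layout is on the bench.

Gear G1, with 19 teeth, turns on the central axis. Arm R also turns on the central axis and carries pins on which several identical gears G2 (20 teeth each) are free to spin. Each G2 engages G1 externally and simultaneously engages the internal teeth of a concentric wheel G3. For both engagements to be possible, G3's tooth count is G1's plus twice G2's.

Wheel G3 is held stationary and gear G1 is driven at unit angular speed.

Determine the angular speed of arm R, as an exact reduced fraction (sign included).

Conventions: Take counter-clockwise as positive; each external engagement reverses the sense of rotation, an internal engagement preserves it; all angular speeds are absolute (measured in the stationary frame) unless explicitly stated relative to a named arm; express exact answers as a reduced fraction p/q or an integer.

class = planetary set [G3 = 19+2·20 = 59; Willis about the carrier]
ring teeth: 19 + 2·20 = 59
19(ω_sun−ω_arm) = −59(ω_ring−ω_arm),  ω_ring = 0, ω_sun = 1
19(1−ω_arm) = −59(0−ω_arm)  ⇒  78·ω_arm = 19  ⇒  ω_arm = 19/78
exact speed ratio = 19/78

19/78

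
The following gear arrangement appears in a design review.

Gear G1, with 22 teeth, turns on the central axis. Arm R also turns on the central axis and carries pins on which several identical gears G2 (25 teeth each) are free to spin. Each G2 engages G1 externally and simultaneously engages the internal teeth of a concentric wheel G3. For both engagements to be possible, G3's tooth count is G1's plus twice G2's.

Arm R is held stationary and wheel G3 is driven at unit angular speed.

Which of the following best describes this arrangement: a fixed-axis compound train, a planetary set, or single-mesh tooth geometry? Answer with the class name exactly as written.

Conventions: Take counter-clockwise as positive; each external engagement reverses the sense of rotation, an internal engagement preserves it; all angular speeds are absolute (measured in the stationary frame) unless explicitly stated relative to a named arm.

planetary set

recognized (axles ride arm R): planetary set, 22/25/72 teeth
classification: planetary set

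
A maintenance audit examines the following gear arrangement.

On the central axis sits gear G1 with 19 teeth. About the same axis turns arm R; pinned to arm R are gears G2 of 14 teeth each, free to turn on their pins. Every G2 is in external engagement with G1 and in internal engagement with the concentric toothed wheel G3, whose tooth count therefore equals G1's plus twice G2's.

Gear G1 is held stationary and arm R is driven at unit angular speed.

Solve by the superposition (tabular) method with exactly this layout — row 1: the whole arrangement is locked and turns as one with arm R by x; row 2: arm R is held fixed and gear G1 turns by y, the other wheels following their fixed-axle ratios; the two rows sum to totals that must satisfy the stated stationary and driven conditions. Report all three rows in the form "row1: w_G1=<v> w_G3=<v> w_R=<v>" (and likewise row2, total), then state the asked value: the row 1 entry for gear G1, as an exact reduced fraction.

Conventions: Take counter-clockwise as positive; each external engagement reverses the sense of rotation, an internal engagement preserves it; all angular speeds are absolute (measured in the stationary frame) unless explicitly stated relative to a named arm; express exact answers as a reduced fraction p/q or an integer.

row1: w_G1=1 w_G3=1 w_R=1
row2: w_G1=-1 w_G3=19/47 w_R=0
total: w_G1=0 w_G3=66/47 w_R=1
asked value: 1

recognized (axles ride arm R): planetary set, 19/14/47 teeth
superposition row 1 [locked train]: every member turns x
row 2 — arm fixed, fixed-axis ratios: sun y, ring −(19/47)·y, arm 0
boundary: total ω_sun = x + y = 0 and total ω_arm = x = 1  ⇒  y = -1, x = 1
row 2 ring = −(19/47)·(-1) = 19/47
totals (row 1 + row 2): sun 1 + (-1) = 0, ring 1 + 19/47 = 66/47, arm 1 + 0 = 1
asked cell (row1, sun) = 1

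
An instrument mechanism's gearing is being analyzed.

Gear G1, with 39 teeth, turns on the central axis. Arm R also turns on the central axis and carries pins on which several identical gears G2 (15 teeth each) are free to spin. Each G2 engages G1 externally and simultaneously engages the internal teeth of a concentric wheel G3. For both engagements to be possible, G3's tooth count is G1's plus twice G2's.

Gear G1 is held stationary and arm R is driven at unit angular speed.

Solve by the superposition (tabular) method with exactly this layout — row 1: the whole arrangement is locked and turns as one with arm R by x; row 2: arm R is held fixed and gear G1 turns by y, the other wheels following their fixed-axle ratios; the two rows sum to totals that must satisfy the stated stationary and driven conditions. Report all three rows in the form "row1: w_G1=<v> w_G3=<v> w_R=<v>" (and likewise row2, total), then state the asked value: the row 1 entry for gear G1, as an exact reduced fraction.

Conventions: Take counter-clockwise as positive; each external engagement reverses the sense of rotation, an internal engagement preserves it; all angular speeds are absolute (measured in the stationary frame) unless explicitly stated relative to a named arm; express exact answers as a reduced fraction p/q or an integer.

recognized (axles ride arm R): planetary set, 39/15/69 teeth
row 1 (train locked, turned with arm): all members turn x
row 2 — arm fixed, fixed-axis ratios: sun y, ring −(39/69)·y, arm 0
boundary: total ω_sun = x + y = 0 and total ω_arm = x = 1  ⇒  y = -1, x = 1
row 2 ring = −(39/69)·(-1) = 13/23
totals (row 1 + row 2): sun 1 + (-1) = 0, ring 1 + 13/23 = 36/23, arm 1 + 0 = 1
asked cell (row1, sun) = 1

row1: w_G1=1 w_G3=1 w_R=1
row2: w_G1=-1 w_G3=13/23 w_R=0
total: w_G1=0 w_G3=36/23 w_R=1
asked value: 1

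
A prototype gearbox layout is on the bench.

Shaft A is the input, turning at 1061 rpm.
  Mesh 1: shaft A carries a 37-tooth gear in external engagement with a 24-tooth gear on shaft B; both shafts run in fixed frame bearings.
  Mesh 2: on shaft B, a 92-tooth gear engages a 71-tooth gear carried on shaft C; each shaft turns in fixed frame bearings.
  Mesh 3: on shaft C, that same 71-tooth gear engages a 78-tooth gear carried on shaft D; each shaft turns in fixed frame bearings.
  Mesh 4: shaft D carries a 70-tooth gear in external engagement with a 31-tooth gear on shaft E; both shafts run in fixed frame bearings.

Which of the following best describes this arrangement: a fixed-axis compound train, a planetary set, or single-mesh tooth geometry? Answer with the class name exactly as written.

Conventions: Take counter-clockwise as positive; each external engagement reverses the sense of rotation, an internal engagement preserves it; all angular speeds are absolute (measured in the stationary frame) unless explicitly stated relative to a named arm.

fixed-axis compound train

topology: fixed-axis compound train — 4 meshes, A→E
classification: fixed-axis compound train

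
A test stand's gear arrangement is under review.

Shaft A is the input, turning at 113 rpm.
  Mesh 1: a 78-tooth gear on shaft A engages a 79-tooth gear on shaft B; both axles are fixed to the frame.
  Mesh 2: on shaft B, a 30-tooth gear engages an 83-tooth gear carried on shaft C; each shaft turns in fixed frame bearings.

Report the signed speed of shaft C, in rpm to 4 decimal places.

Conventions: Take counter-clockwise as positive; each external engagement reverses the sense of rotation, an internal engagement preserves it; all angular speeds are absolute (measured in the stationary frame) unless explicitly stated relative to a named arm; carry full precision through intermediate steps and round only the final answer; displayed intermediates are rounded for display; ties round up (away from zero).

2-mesh fixed-axis compound train (all bearings frame-fixed)
mesh 1 [78T→79T]: ω = 113.0000×78/79 = 111.5696 rpm, sense flips to −
mesh 2 [30T→83T]: ω = 111.5696×30/83 = 40.3264 rpm, sense flips to +
signed output speed = +40.3264 rpm

+40.3264 rpm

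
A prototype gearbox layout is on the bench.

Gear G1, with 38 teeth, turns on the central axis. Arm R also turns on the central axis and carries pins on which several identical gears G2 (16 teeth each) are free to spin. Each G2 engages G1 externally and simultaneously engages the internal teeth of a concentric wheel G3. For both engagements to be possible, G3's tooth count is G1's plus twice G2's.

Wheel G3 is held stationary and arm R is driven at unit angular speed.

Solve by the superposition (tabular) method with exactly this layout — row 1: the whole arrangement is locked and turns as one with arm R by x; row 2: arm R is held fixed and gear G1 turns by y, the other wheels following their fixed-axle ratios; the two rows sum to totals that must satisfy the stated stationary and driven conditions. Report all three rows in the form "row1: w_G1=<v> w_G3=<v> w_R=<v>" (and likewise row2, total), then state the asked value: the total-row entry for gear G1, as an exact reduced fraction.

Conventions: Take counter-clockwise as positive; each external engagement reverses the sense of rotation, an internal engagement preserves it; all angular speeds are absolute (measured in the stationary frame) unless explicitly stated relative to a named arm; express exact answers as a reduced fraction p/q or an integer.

row1: w_G1=1 w_G3=1 w_R=1
row2: w_G1=35/19 w_G3=-1 w_R=0
total: w_G1=54/19 w_G3=0 w_R=1
asked value: 54/19

topology: planetary set — G1 38T / G2 16T / G3 70T, arm = carrier (Willis)
row 1: whole set turns with the arm by x
row 2: sun turns y, ring = −(38/70)·y, arm 0
boundary: total ω_ring = x − (38/70)·y = 0 and total ω_arm = x = 1  ⇒  y = 35/19, x = 1
row 2 ring = −(38/70)·35/19 = -1
totals (row 1 + row 2): sun 1 + 35/19 = 54/19, ring 1 + (-1) = 0, arm 1 + 0 = 1
asked cell (total, sun) = 54/19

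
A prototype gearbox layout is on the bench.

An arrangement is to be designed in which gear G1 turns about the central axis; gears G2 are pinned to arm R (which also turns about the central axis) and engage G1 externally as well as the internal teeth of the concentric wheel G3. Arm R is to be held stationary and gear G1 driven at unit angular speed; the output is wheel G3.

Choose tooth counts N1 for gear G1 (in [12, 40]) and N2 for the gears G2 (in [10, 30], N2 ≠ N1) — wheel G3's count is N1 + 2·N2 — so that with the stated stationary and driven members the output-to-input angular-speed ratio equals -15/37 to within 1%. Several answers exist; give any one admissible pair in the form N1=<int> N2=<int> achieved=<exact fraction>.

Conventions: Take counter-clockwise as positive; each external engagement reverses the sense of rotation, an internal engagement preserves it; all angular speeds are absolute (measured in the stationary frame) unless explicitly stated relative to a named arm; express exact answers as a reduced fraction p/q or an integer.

N1=15 N2=11 achieved=-15/37

planetary set to be sized for -15/37 (Willis relation)
Willis with ω_arm = 0: ω_ring/ω_sun = −N1/N3; set equal to -15/37  ⇒  N3/N1 = −1/(-15/37) = 37/15
N3 = N1 + 2·N2  ⇒  N2/N1 = (N3/N1 − 1)/2 = (37/15 − 1)/2 = 11/15
smallest multiple with N1 ≥ 12 and N2 ≥ 10: k = 1  ⇒  N1 = 1·15 = 15, N2 = 1·11 = 11 (N1 ≤ 40, N2 ≤ 30, N2 ≠ N1 ✓), N3 = 15 + 2·11 = 37
check: −N1/N3 with N1 = 15, N3 = 37 gives -15/37; |achieved − target| = 0 ≤ 3/740 ✓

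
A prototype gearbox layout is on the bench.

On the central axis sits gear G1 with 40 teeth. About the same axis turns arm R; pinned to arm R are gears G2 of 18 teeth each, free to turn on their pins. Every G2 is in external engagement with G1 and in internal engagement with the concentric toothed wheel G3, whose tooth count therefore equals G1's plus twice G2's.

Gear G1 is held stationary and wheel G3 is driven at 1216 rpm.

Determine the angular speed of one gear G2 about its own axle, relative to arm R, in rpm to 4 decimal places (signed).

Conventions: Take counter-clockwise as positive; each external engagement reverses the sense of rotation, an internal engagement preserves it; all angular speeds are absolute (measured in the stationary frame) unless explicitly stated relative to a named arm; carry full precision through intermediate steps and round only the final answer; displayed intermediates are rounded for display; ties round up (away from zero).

topology: planetary set — G1 40T / G2 18T / G3 76T, arm = carrier (Willis)
normalise by the input: solve with ω_ring = 1, then scale by 1216 rpm
ring teeth: 40 + 2·18 = 76
40(ω_sun−ω_arm) = −76(ω_ring−ω_arm),  ω_sun = 0, ω_ring = 1
40(0−ω_arm) = −76(1−ω_arm)  ⇒  116·ω_arm = 76  ⇒  ω_arm = 19/29
sun–planet mesh: 40·(0−19/29) = −18·(ω_p−ω_arm)  ⇒  ω_p−ω_arm = 380/261
scale: ω_p−ω_arm = 380/261 × 1216 rpm = +1770.4215 rpm

+1770.4215 rpm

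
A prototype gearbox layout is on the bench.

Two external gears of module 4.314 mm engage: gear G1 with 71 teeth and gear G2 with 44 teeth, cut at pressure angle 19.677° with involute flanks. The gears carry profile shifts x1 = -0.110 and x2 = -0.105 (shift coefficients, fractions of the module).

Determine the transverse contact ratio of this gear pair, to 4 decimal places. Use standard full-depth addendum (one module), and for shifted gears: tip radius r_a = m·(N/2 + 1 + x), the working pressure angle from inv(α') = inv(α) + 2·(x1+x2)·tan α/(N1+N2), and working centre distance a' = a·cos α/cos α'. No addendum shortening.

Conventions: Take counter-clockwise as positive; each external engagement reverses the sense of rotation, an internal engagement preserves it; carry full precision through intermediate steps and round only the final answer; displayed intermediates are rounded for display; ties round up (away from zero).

1.8355

topology: single-mesh involute geometry — m = 4.314, 71T/44T pair
base radii: r_b1 = 144.204102, r_b2 = 89.365922
tip radii: r_a1 = 156.986460, r_a2 = 98.769030
inv(α') = inv(19.677°) + 2·(-0.110-0.105)·tan α/(71+44) = 0.01283347  ⇒  α' = 19.05704°
a' = a·cos α / cos α' = 248.0550·cos 19.677°/cos 19.05704° = 247.113316
action lengths: √(r_a1²−r_b1²) = 62.047770, √(r_a2²−r_b2²) = 42.060115
base pitch p_b = π·m·cos α = 12.761424
CR = (62.047770 + 42.060115 − 247.113316·sin 19.05704°)/12.761424 = 1.835461
contact ratio ≈ 1.8355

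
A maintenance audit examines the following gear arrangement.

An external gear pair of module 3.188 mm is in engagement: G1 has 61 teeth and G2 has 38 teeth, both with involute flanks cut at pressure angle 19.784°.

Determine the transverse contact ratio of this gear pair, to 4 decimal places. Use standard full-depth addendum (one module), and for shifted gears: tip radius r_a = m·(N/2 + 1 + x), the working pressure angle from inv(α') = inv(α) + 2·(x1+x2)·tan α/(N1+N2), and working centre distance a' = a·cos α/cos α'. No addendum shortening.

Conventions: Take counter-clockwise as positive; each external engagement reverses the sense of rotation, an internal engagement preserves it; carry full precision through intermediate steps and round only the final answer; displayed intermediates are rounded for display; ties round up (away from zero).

1.7568

class = single-mesh tooth geometry [involute pair 61T × 38T, m = 3.188]
base radii: r_b1 = 91.494795, r_b2 = 56.996757
tip radii: r_a1 = 100.422000, r_a2 = 63.760000
no profile shift: α' = α, a' = a
action lengths: √(r_a1²−r_b1²) = 41.391794, √(r_a2²−r_b2²) = 28.578090
base pitch p_b = π·m·cos α = 9.424242
CR = (41.391794 + 28.578090 − 157.806000·sin 19.78400°)/9.424242 = 1.756796
contact ratio ≈ 1.7568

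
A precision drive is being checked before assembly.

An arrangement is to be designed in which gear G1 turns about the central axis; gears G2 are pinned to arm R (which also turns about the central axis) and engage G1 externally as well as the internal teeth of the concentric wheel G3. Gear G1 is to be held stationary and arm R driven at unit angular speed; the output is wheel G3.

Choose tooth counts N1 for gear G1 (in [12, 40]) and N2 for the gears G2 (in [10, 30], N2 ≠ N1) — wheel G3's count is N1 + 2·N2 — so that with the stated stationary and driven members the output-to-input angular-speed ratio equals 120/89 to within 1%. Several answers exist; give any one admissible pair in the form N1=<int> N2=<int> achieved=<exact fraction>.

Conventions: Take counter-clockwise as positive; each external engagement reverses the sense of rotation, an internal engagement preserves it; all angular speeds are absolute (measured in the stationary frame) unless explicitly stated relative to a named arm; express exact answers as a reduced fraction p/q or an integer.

topology: planetary set — design target 120/89, arm = carrier (Willis)
Willis with ω_sun = 0: ω_ring/ω_arm = (N1+N3)/N3; set equal to 120/89  ⇒  N3/N1 = 1/(120/89 − 1) = 89/31
N3 = N1 + 2·N2  ⇒  N2/N1 = (N3/N1 − 1)/2 = (89/31 − 1)/2 = 29/31
smallest multiple with N1 ≥ 12 and N2 ≥ 10: k = 1  ⇒  N1 = 1·31 = 31, N2 = 1·29 = 29 (N1 ≤ 40, N2 ≤ 30, N2 ≠ N1 ✓), N3 = 31 + 2·29 = 89
check: (N1+N3)/N3 with N1 = 31, N3 = 89 gives 120/89; |achieved − target| = 0 ≤ 6/445 ✓

N1=31 N2=29 achieved=120/89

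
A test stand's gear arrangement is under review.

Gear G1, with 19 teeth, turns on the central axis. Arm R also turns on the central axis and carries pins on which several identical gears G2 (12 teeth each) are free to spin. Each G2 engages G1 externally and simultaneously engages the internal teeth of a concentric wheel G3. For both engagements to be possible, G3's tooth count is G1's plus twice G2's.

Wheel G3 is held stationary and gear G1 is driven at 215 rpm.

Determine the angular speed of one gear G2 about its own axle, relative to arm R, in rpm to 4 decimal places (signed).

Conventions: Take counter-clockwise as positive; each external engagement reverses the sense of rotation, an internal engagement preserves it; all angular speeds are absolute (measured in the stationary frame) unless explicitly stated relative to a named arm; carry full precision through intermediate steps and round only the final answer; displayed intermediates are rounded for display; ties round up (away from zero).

-236.0954 rpm

topology: planetary set — G1 19T / G2 12T / G3 43T, arm = carrier (Willis)
normalise by the input: solve with ω_sun = 1, then scale by 215 rpm
ring teeth: 19 + 2·12 = 43
19(ω_sun−ω_arm) = −43(ω_ring−ω_arm),  ω_ring = 0, ω_sun = 1
19(1−ω_arm) = −43(0−ω_arm)  ⇒  62·ω_arm = 19  ⇒  ω_arm = 19/62
sun–planet mesh: 19·(1−19/62) = −12·(ω_p−ω_arm)  ⇒  ω_p−ω_arm = -817/744
scale: ω_p−ω_arm = -817/744 × 215 rpm = -236.0954 rpm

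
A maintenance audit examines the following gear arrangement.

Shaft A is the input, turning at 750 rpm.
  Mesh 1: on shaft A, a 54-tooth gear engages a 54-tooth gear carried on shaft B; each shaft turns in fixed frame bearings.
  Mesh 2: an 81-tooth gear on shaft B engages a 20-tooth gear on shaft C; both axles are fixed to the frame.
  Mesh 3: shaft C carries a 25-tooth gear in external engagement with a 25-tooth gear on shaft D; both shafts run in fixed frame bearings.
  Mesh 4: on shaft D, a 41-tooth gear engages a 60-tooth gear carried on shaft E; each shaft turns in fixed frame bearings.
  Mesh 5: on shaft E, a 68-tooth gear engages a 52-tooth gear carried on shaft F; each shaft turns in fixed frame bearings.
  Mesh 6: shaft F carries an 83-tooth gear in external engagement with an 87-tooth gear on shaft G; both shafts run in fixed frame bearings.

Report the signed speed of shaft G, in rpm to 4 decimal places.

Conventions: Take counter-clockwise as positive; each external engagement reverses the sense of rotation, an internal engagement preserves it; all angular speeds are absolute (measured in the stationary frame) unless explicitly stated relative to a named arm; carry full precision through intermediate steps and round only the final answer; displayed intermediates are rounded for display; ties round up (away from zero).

recognized (7 fixed axles, 6 meshes): fixed-axis compound train
mesh 1 [54T→54T]: ω = 750.0000×54/54 = 750.0000 rpm, sense flips to −
mesh 2 [81T→20T]: ω = 750.0000×81/20 = 3037.5000 rpm, sense flips to +
mesh 3 [25T→25T]: ω = 3037.5000×25/25 = 3037.5000 rpm, sense flips to −
mesh 4 [41T→60T]: ω = 3037.5000×41/60 = 2075.6250 rpm, sense flips to +
mesh 5 [68T→52T]: ω = 2075.6250×68/52 = 2714.2788 rpm, sense flips to −
mesh 6 [83T→87T]: ω = 2714.2788×83/87 = 2589.4844 rpm, sense flips to +
signed output speed = +2589.4844 rpm

+2589.4844 rpm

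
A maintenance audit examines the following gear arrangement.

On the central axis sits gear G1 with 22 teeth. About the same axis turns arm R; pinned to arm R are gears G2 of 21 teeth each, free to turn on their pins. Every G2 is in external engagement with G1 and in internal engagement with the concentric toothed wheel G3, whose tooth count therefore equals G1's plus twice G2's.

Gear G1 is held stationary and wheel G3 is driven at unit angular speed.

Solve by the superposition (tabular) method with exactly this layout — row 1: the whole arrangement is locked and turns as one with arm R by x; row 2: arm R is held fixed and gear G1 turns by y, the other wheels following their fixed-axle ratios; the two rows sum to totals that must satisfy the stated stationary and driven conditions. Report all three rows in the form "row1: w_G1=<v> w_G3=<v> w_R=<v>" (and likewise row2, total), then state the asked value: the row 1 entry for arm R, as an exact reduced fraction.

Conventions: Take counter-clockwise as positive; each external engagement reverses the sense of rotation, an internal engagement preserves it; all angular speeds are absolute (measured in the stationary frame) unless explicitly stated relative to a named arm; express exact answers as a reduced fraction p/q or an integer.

row1: w_G1=32/43 w_G3=32/43 w_R=32/43
row2: w_G1=-32/43 w_G3=11/43 w_R=0
total: w_G1=0 w_G3=1 w_R=32/43
asked value: 32/43

topology: planetary set — G1 22T / G2 21T / G3 64T, arm = carrier (Willis)
row 1 — lock + rotate with arm: ω_sun = ω_ring = ω_arm = x
row 2: sun turns y, ring = −(22/64)·y, arm 0
boundary: total ω_sun = x + y = 0 and total ω_ring = x − (22/64)·y = 1  ⇒  y = -32/43, x = 32/43
row 2 ring = −(22/64)·(-32/43) = 11/43
totals (row 1 + row 2): sun 32/43 + (-32/43) = 0, ring 32/43 + 11/43 = 1, arm 32/43 + 0 = 32/43
asked cell (row1, arm) = 32/43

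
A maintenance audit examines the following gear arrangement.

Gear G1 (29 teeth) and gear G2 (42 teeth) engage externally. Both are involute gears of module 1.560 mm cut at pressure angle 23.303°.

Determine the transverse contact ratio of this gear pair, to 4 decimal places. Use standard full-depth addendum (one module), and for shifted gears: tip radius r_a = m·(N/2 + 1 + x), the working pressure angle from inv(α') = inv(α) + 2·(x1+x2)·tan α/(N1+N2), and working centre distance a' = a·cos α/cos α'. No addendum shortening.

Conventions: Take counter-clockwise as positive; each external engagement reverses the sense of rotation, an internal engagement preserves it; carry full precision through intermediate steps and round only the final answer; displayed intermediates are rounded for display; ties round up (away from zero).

1.5496

topology: single-mesh involute geometry — m = 1.560, 29T/42T pair
base radii: r_b1 = 20.774789, r_b2 = 30.087625
tip radii: r_a1 = 24.180000, r_a2 = 34.320000
no profile shift: α' = α, a' = a
action lengths: √(r_a1²−r_b1²) = 12.372573, √(r_a2²−r_b2²) = 16.510519
base pitch p_b = π·m·cos α = 4.501098
CR = (12.372573 + 16.510519 − 55.380000·sin 23.30300°)/4.501098 = 1.549648
contact ratio ≈ 1.5496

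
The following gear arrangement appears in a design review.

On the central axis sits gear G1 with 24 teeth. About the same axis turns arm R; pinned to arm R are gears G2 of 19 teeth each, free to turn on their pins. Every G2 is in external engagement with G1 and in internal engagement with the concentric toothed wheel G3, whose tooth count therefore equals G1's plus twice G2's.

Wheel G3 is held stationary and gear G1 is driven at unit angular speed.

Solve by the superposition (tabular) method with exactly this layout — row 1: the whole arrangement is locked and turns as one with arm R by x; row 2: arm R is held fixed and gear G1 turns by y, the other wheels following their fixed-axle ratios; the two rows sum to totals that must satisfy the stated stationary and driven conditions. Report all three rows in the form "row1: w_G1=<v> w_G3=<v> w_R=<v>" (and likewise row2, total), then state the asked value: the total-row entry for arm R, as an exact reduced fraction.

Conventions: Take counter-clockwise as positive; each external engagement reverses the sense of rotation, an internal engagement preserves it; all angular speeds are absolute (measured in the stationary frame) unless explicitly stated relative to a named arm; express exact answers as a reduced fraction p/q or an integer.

recognized (axles ride arm R): planetary set, 24/19/62 teeth
superposition row 1 [locked train]: every member turns x
superposition row 2 [arm held]: sun y, ring −(24/62)·y, arm 0
boundary: total ω_ring = x − (24/62)·y = 0 and total ω_sun = x + y = 1  ⇒  y = 31/43, x = 12/43
row 2 ring = −(24/62)·31/43 = -12/43
totals (row 1 + row 2): sun 12/43 + 31/43 = 1, ring 12/43 + (-12/43) = 0, arm 12/43 + 0 = 12/43
asked cell (total, arm) = 12/43

row1: w_G1=12/43 w_G3=12/43 w_R=12/43
row2: w_G1=31/43 w_G3=-12/43 w_R=0
total: w_G1=1 w_G3=0 w_R=12/43
asked value: 12/43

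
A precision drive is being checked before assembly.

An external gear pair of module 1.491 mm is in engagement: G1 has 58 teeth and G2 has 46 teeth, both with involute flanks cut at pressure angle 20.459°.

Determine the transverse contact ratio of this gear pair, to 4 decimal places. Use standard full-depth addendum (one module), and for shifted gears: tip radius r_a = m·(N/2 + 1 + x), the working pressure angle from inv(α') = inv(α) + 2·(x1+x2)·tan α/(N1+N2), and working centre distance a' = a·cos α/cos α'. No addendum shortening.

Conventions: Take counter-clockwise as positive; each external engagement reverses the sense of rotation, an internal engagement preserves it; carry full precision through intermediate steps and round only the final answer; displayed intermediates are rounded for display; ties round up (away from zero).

1.7353

class = single-mesh tooth geometry [involute pair 58T × 46T, m = 1.491]
base radii: r_b1 = 40.511594, r_b2 = 32.129885
tip radii: r_a1 = 44.730000, r_a2 = 35.784000
no profile shift: α' = α, a' = a
action lengths: √(r_a1²−r_b1²) = 18.962691, √(r_a2²−r_b2²) = 15.753258
base pitch p_b = π·m·cos α = 4.388653
CR = (18.962691 + 15.753258 − 77.532000·sin 20.45900°)/4.388653 = 1.735303
contact ratio ≈ 1.7353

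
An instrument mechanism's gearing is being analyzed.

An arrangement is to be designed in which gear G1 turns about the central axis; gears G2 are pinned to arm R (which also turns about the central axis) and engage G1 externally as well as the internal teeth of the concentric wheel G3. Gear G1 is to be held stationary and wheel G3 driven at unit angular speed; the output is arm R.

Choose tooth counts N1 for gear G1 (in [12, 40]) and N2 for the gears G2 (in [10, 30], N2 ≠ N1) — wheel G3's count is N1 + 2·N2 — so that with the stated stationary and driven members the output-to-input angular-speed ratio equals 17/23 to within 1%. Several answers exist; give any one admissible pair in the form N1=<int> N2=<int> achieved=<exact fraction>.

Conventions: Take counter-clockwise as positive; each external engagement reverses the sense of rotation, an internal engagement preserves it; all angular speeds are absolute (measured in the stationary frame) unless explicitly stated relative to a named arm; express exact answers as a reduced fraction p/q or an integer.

N1=12 N2=11 achieved=17/23

planetary set to be sized for 17/23 (Willis relation)
Willis with ω_sun = 0: ω_arm/ω_ring = N3/(N1+N3); set equal to 17/23  ⇒  N3/N1 = (17/23)/(1 − 17/23) = 17/6
N3 = N1 + 2·N2  ⇒  N2/N1 = (N3/N1 − 1)/2 = (17/6 − 1)/2 = 11/12
smallest multiple with N1 ≥ 12 and N2 ≥ 10: k = 1  ⇒  N1 = 1·12 = 12, N2 = 1·11 = 11 (N1 ≤ 40, N2 ≤ 30, N2 ≠ N1 ✓), N3 = 12 + 2·11 = 34
check: N3/(N1+N3) with N1 = 12, N3 = 34 gives 17/23; |achieved − target| = 0 ≤ 17/2300 ✓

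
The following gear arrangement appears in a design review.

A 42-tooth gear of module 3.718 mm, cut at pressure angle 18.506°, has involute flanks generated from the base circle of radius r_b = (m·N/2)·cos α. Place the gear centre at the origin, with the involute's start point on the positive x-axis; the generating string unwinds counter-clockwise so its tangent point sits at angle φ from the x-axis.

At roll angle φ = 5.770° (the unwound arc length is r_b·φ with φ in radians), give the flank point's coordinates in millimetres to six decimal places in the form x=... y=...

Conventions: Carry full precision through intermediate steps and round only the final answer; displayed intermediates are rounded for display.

x=74.415113 y=0.025181

class = single-mesh tooth geometry [base-circle involute, m = 3.718, 42T]
pitch radius r_p = m·N/2 = 3.718·42/2 = 78.078000
base radius r_b = r_p·cos α = 78.078000·cos 18.506° = 74.040620
roll angle φ = 5.770° = 0.10070550 rad
x = r_b·(cos φ + φ·sin φ) = 74.415113
y = r_b·(sin φ − φ·cos φ) = 0.025181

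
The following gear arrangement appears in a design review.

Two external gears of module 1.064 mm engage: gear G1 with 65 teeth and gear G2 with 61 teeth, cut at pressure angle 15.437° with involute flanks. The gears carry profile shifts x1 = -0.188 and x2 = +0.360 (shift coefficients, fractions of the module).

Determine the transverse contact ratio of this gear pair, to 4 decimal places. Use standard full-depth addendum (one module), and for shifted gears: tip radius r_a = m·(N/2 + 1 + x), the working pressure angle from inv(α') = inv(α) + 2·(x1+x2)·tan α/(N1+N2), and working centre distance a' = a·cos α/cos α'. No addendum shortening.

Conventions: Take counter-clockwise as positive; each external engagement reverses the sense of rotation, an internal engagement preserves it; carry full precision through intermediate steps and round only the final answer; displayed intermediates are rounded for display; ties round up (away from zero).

2.0504

single-mesh involute tooth geometry (65T engaging 61T at module 1.064)
base radii: r_b1 = 33.332482, r_b2 = 31.281252
tip radii: r_a1 = 35.443968, r_a2 = 33.899040
inv(α') = inv(15.437°) + 2·(-0.188+0.360)·tan α/(65+61) = 0.00746821  ⇒  α' = 15.98291°
a' = a·cos α / cos α' = 67.0320·cos 15.437°/cos 15.98291° = 67.211887
action lengths: √(r_a1²−r_b1²) = 12.050747, √(r_a2²−r_b2²) = 13.062472
base pitch p_b = π·m·cos α = 3.222064
CR = (12.050747 + 13.062472 − 67.211887·sin 15.98291°)/3.222064 = 2.050356
contact ratio ≈ 2.0504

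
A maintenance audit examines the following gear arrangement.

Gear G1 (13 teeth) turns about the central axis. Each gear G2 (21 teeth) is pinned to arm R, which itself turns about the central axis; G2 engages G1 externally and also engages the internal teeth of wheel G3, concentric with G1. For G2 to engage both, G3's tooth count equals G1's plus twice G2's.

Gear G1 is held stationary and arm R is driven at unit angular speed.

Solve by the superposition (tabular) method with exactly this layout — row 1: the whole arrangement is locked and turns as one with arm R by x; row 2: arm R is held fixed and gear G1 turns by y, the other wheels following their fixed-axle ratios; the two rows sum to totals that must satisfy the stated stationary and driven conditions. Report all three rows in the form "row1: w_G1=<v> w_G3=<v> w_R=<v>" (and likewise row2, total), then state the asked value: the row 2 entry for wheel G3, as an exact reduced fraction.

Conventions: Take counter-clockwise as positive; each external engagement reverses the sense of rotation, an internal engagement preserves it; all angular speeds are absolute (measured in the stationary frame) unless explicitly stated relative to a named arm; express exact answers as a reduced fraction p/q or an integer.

row1: w_G1=1 w_G3=1 w_R=1
row2: w_G1=-1 w_G3=13/55 w_R=0
total: w_G1=0 w_G3=68/55 w_R=1
asked value: 13/55

topology: planetary set — G1 13T / G2 21T / G3 55T, arm = carrier (Willis)
row 1: whole set turns with the arm by x
row 2: sun turns y, ring = −(13/55)·y, arm 0
boundary: total ω_sun = x + y = 0 and total ω_arm = x = 1  ⇒  y = -1, x = 1
row 2 ring = −(13/55)·(-1) = 13/55
totals (row 1 + row 2): sun 1 + (-1) = 0, ring 1 + 13/55 = 68/55, arm 1 + 0 = 1
asked cell (row2, ring) = 13/55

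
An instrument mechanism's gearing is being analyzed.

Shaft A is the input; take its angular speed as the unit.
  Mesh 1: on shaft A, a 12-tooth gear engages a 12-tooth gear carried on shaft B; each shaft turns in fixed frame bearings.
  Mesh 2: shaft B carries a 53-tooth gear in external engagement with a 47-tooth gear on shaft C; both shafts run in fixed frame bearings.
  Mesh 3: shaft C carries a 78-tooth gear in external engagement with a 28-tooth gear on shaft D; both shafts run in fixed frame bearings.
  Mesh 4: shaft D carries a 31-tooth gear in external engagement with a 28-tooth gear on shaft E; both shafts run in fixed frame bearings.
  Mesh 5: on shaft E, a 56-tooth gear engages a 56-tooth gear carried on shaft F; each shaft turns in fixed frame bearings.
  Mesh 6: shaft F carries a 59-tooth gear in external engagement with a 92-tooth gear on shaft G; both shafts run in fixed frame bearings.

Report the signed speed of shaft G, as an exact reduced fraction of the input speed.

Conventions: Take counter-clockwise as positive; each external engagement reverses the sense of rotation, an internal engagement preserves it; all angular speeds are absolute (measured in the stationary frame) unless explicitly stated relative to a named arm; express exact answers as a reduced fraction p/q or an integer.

3780543/1695008

6-mesh fixed-axis compound train (all bearings frame-fixed)
mesh 1 [12T→12T]: |ω|/ω_in = 1×12/12 = 1, sense flips to −
mesh 2 [53T→47T]: |ω|/ω_in = 1×53/47 = 53/47, sense flips to +
mesh 3 [78T→28T]: |ω|/ω_in = (53/47)×78/28 = 2067/658, sense flips to −
mesh 4 [31T→28T]: |ω|/ω_in = (2067/658)×31/28 = 64077/18424, sense flips to +
mesh 5 [56T→56T]: |ω|/ω_in = (64077/18424)×56/56 = 64077/18424, sense flips to −
mesh 6 [59T→92T]: |ω|/ω_in = (64077/18424)×59/92 = 3780543/1695008, sense flips to +
signed output speed (× input speed) = 3780543/1695008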